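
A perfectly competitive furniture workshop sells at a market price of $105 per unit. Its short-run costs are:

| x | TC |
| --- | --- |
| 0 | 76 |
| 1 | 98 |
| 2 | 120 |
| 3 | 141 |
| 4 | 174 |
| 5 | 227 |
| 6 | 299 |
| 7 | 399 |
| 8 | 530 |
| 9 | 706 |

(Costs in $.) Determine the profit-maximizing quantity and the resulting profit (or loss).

Compute π = P·x − TC at each output: x=0: -76; x=1: 7; x=2: 90; x=3: 174; x=4: 246; x=5: 298; x=6: 331; x=7: 336; x=8: 310; x=9: 239.
Profit is maximized at x = 7. AVC there is 323/7 = $46.14 ≤ P, so producing beats shutting down (which would give -$76).

x = 7; profit = $336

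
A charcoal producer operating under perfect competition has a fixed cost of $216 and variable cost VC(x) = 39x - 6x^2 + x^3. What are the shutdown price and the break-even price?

AVC = 39 - 6x + x^2; minimized at x = 3, giving min AVC = $30. That is the shutdown price.
ATC = 216/x + 39 - 6x + x^2. Setting dATC/dx = −216/x^2 − 6 + 2x = 0 gives x = 6 (since 2·6^3 − 6·6^2 = 216).
min ATC = 216/6 + 39 − 6·6 + 6^2 = $75. That is the break-even price.
Between these two prices the firm operates at a loss; above $75 it earns a profit.

Shutdown price = $30; break-even price = $75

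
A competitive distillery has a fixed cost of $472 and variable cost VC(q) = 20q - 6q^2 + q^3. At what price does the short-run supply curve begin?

Short-run supply begins at min AVC. From VC = 20q - 6q^2 + q^3, AVC = 20 - 6q + q^2.
dAVC/dq = -6 + 2q = 0 gives q = 3. min AVC = 20 - 6·3 + 3^2 = 11.
For P < $11 the firm produces nothing.

$11 per unit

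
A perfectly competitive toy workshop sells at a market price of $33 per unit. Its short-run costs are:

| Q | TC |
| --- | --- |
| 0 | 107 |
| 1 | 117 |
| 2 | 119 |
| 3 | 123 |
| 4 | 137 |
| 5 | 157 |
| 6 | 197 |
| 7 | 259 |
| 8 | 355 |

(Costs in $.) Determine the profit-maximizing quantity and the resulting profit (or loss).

Profit at each row (π = 33Q − TC): Q=0: -107; Q=1: -84; Q=2: -53; Q=3: -24; Q=4: -5; Q=5: 8; Q=6: 1; Q=7: -28; Q=8: -91.
Profit is maximized at Q = 5. AVC there is 50/5 = $10 ≤ P, so producing beats shutting down (which would give -$107).

Q = 5; profit = $8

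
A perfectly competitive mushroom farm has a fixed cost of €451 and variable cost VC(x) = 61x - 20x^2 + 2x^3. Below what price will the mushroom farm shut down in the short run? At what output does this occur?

€11 per unit, at x = 5

The firm shuts down when price falls below the minimum of average variable cost. AVC = VC/x = 61 - 20x + 2x^2.
At the minimum of AVC, MC = AVC. MC = 61 - 40x + 6x^2; setting MC = AVC gives 4x^2 - 20x = 0, so x = 5. min AVC = 11.
For P < €11 the firm produces nothing.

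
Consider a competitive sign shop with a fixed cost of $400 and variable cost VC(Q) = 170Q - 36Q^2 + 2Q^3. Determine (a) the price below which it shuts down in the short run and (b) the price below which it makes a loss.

Shutdown price = $8; break-even price = $50

Shutdown price = min AVC. AVC = 170 - 36Q + 2Q^2, with vertex at Q = 9 and minimum $8.
ATC = 400/Q + 170 - 36Q + 2Q^2. Setting dATC/dQ = −400/Q^2 − 36 + 4Q = 0 gives Q = 10 (since 4·10^3 − 36·10^2 = 400).
min ATC = 400/10 + 170 − 36·10 + 2·10^2 = $50. That is the break-even price.
For $8 ≤ P < $50 the firm produces at a loss; below $8 it shuts down.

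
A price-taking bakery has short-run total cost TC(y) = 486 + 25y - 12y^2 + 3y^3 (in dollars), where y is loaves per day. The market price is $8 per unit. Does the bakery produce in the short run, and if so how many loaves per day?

Shut down

Strip out fixed cost: VC = 25y - 12y^2 + 3y^3. Then AVC = 25 - 12y + 3y^2 and MC = 25 - 24y + 9y^2.
AVC is minimized where dAVC/dy = -12 + 6y = 0, at y = 2; min AVC = 25 - 12·2 + 3·2^2 = $13.
Since P = $8 < min AVC = $13, price fails to cover variable cost at any output.
Shutting down limits the loss to fixed cost, $486.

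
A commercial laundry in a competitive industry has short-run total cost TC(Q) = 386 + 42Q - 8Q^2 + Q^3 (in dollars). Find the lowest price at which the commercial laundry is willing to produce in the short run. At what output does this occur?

The firm shuts down when price falls below the minimum of average variable cost. AVC = VC/Q = 42 - 8Q + Q^2.
dAVC/dQ = -8 + 2Q = 0 gives Q = 4. min AVC = 42 - 8·4 + 4^2 = 26.
So the shutdown price is $26.

$26 per unit, at Q = 4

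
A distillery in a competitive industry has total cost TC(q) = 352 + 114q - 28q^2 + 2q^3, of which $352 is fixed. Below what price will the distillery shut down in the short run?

Short-run supply begins at min AVC. From VC = 114q - 28q^2 + 2q^3, AVC = 114 - 28q + 2q^2.
At the minimum of AVC, MC = AVC. MC = 114 - 56q + 6q^2; setting MC = AVC gives 4q^2 - 28q = 0, so q = 7. min AVC = 16.
So the shutdown price is $16.

$16 per unit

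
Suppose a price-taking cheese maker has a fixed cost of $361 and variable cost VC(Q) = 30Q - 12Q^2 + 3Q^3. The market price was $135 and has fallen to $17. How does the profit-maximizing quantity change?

AVC = 30 - 12Q + 3Q^2, minimized at Q = 2 where min AVC = $18. MC = 30 - 24Q + 9Q^2.
At P = $135 ≥ min AVC, set P = MC on the rising branch: Q = 5.
At P = $17 < min AVC = $18, price no longer covers variable cost at any output, so the firm shuts down: Q = 0.

Output falls from 5 to 0 (the firm shuts down)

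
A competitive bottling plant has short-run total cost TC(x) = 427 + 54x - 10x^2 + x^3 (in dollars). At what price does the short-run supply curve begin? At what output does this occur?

$29 per unit, at x = 5

Short-run supply begins at min AVC. From VC = 54x - 10x^2 + x^3, AVC = 54 - 10x + x^2.
At the minimum of AVC, MC = AVC. MC = 54 - 20x + 3x^2; setting MC = AVC gives 2x^2 - 10x = 0, so x = 5. min AVC = 29.
For P < $29 the firm produces nothing.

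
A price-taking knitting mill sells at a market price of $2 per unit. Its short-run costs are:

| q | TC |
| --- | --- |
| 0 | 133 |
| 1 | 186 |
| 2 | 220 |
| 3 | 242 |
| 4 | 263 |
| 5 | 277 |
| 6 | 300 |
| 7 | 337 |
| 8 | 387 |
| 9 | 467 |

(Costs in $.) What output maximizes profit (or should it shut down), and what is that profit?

q = 0 (shut down); profit = -$133

Tabulate TR − TC: q=0: -133; q=1: -184; q=2: -216; q=3: -236; q=4: -255; q=5: -267; q=6: -288; q=7: -323; q=8: -371; q=9: -449.
Profit is highest at q = 0. Equivalently, the lowest AVC in the table is 167/6 ≈ $27.83 at q = 6, and P = $2 falls below it — price never covers variable cost, so the firm shuts down and loses only its fixed cost.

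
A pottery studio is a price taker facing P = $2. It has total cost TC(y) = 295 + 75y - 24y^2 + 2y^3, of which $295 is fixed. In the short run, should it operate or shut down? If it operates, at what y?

Variable cost is VC = 75y - 24y^2 + 2y^3, so AVC = VC/y = 75 - 24y + 2y^2 and MC = dTC/dy = 75 - 48y + 6y^2.
AVC hits its minimum where MC = AVC, at y = 6, giving min AVC = 75 - 24·6 + 2·6^2 = $3.
With P < min AVC ($2 < $3), every unit sold adds to the loss.
Shutting down limits the loss to fixed cost, $295.

Shut down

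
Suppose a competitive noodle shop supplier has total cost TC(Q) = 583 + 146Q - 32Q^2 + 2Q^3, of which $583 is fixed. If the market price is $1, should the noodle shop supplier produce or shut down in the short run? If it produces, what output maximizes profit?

From TC, MC = TC'(Q) = 146 - 64Q + 6Q^2 and AVC = VC/Q = 146 - 32Q + 2Q^2.
AVC is minimized where dAVC/dQ = -32 + 4Q = 0, at Q = 8; min AVC = 146 - 32·8 + 2·8^2 = $18.
With P < min AVC ($1 < $18), every unit sold adds to the loss.
Shutting down limits the loss to fixed cost, $583.

Shut down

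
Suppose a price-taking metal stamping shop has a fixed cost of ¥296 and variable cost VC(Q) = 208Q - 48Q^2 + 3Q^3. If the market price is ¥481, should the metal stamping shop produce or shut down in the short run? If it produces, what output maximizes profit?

From TC, MC = TC'(Q) = 208 - 96Q + 9Q^2 and AVC = VC/Q = 208 - 48Q + 3Q^2.
AVC is minimized where dAVC/dQ = -48 + 6Q = 0, at Q = 8; min AVC = 208 - 48·8 + 3·8^2 = ¥16.
Because ¥481 ≥ ¥16, revenue can cover variable cost; the firm operates.
Solving P = MC: -273 - 96Q + 9Q^2 = 0 ⇒ Q = -7/3 or 13. On the upward-sloping branch, Q* = 13.
Check: AVC at Q = 13 is ¥91 ≤ P, so revenue covers variable cost.
Profit = P·Q − TC = 481·13 − 1479 = ¥4774.

Produce at Q = 13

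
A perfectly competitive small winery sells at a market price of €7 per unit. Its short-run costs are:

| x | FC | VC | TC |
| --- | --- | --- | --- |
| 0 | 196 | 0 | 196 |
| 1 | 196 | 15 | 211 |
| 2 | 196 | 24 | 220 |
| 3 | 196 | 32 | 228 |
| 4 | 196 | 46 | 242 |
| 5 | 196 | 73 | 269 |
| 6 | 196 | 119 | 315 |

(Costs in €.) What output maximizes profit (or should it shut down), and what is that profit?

Tabulate TR − TC: x=0: -196; x=1: -204; x=2: -206; x=3: -207; x=4: -214; x=5: -234; x=6: -273.
Profit is highest at x = 0. Equivalently, the lowest AVC in the table is 32/3 ≈ €10.67 at x = 3, and P = €7 falls below it — price never covers variable cost, so the firm shuts down and loses only its fixed cost.

x = 0 (shut down); profit = -€196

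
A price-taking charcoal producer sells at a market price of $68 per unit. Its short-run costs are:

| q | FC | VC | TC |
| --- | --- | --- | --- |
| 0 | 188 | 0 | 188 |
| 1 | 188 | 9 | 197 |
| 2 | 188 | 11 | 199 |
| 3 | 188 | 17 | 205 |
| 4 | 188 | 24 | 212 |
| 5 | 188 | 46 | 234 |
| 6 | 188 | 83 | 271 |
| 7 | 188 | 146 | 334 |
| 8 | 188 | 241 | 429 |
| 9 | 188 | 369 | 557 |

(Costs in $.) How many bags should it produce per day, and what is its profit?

q = 7; profit = $142

Tabulate TR − TC: q=0: -188; q=1: -129; q=2: -63; q=3: -1; q=4: 60; q=5: 106; q=6: 137; q=7: 142; q=8: 115; q=9: 55.
Profit is maximized at q = 7. AVC there is 146/7 = $20.86 ≤ P, so producing beats shutting down (which would give -$188).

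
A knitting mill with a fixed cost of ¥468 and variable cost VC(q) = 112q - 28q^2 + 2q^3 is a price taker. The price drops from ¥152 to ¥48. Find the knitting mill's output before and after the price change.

Output falls from 10 to 8

MC = 112 - 56q + 6q^2; the shutdown threshold is min AVC = ¥14 (at q = 7).
With P = ¥152 above the shutdown price, P = MC gives q = 10.
At P = ¥48 ≥ min AVC, set P = MC: q = 8. The firm stays open but cuts output.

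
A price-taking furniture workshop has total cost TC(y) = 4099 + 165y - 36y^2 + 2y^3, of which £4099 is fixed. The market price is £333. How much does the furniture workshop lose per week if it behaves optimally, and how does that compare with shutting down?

AVC = 165 - 36y + 2y^2 has its minimum £3 at y = 9; price £333 clears that bar, so the firm operates.
MC = 165 - 72y + 6y^2. Setting P = MC and taking the root on the rising branch gives y* = 14.
TR = 333·14 = 4662. TC = 4099 + 742 = 4841. Profit = 4662 − 4841 = -£179.
Shutting down would mean losing the fixed cost of £4099, so operating at a loss of £179 is better by £3920.

Profit = -£179 at y = 14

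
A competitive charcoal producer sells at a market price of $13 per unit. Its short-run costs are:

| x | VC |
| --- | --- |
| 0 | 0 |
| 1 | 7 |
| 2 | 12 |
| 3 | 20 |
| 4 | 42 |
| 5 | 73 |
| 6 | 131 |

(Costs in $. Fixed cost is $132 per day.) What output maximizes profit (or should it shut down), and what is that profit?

Tabulate TR − TC: x=0: -132; x=1: -126; x=2: -118; x=3: -113; x=4: -122; x=5: -140; x=6: -185.
Profit is maximized at x = 3. AVC there is 20/3 = $6.67 ≤ P, so producing beats shutting down (which would give -$132).

x = 3; profit = -$113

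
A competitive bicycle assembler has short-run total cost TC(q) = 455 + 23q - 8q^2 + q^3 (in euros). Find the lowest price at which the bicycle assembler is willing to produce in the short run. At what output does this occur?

€7 per unit, at q = 4

The shutdown price is the minimum of AVC. VC = 23q - 8q^2 + q^3, so AVC = 23 - 8q + q^2.
dAVC/dq = -8 + 2q = 0 gives q = 4. min AVC = 23 - 8·4 + 4^2 = 7.
The firm shuts down for any P below €7.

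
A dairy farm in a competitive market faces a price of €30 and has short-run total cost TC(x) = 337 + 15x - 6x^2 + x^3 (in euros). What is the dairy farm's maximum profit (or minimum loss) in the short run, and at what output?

AVC = 15 - 6x + x^2 has its minimum €6 at x = 3; price €30 clears that bar, so the firm operates.
With MC = 15 - 12x + 3x^2, P = MC on the upward-sloping part at x* = 5.
TR = 30·5 = 150. TC = 337 + 50 = 387. Profit = 150 − 387 = -€237.
By producing, the firm covers all variable cost plus €100 of fixed cost; shutting down would lose the full €337.

Profit = -€237 at x = 5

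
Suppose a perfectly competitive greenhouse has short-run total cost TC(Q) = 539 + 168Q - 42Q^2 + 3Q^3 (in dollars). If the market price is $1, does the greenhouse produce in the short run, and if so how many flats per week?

Variable cost is VC = 168Q - 42Q^2 + 3Q^3, so AVC = VC/Q = 168 - 42Q + 3Q^2 and MC = dTC/dQ = 168 - 84Q + 9Q^2.
AVC hits its minimum where MC = AVC, at Q = 7, giving min AVC = 168 - 42·7 + 3·7^2 = $21.
P = $1 lies below min AVC = $21; no output level covers variable cost.
The firm minimizes its loss by shutting down and losing only its fixed cost of $539.

Shut down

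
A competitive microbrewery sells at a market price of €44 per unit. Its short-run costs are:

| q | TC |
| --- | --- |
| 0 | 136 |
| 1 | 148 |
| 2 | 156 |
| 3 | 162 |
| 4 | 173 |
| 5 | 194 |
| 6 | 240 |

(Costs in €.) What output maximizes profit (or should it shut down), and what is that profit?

q = 5; profit = €26

Tabulate TR − TC: q=0: -136; q=1: -104; q=2: -68; q=3: -30; q=4: 3; q=5: 26; q=6: 24.
Profit is maximized at q = 5. AVC there is 58/5 = €11.60 ≤ P, so producing beats shutting down (which would give -€136).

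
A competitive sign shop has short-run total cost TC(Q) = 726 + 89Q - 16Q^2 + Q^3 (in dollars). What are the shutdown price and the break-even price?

Shutdown price = $25; break-even price = $100

Shutdown price = min AVC. AVC = 89 - 16Q + Q^2, with vertex at Q = 8 and minimum $25.
ATC = 726/Q + 89 - 16Q + Q^2. Setting dATC/dQ = −726/Q^2 − 16 + 2Q = 0 gives Q = 11 (since 2·11^3 − 16·11^2 = 726).
min ATC = 726/11 + 89 − 16·11 + 11^2 = $100. That is the break-even price.
For $25 ≤ P < $100 the firm produces at a loss; below $25 it shuts down.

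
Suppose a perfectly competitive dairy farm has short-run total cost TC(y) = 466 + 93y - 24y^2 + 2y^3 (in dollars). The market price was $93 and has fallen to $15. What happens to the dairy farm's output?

AVC = 93 - 24y + 2y^2, minimized at y = 6 where min AVC = $21. MC = 93 - 48y + 6y^2.
At P = $93 ≥ min AVC, set P = MC on the rising branch: y = 8.
At P = $15 < min AVC = $21, price no longer covers variable cost at any output, so the firm shuts down: y = 0.

Output falls from 8 to 0 (the firm shuts down)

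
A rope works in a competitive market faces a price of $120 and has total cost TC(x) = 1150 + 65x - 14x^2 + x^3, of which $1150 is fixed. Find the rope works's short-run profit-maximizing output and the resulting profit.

Profit = -$182 at x = 11

AVC = 65 - 14x + x^2; min AVC = $16 at x = 7. Since P = $120 ≥ min AVC, the firm produces.
With MC = 65 - 28x + 3x^2, P = MC on the upward-sloping part at x* = 11.
TR = 120·11 = 1320. TC = 1150 + 352 = 1502. Profit = 1320 − 1502 = -$182.
Shutting down would mean losing the fixed cost of $1150, so operating at a loss of $182 is better by $968.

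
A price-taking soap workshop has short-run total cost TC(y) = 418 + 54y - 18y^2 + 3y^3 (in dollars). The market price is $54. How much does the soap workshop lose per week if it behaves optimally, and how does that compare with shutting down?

AVC = 54 - 18y + 3y^2; min AVC = $27 at y = 3. Since P = $54 ≥ min AVC, the firm produces.
With MC = 54 - 36y + 9y^2, P = MC on the upward-sloping part at y* = 4.
TR = 54·4 = 216. TC = 418 + 120 = 538. Profit = 216 − 538 = -$322.
Shutting down would mean losing the fixed cost of $418, so operating at a loss of $322 is better by $96.

Profit = -$322 at y = 4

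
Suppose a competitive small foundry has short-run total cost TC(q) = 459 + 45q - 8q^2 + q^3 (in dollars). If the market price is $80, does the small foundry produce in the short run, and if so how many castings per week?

From TC, MC = TC'(q) = 45 - 16q + 3q^2 and AVC = VC/q = 45 - 8q + q^2.
AVC hits its minimum where MC = AVC, at q = 4, giving min AVC = 45 - 8·4 + 4^2 = $29.
Since P = $80 ≥ min AVC = $29, price covers variable cost and the firm should produce.
Solving P = MC: -35 - 16q + 3q^2 = 0 ⇒ q = -5/3 or 7. On the upward-sloping branch, q* = 7.
Check: AVC at q = 7 is $38 ≤ P, so revenue covers variable cost.
Profit = P·q − TC = 80·7 − 725 = -$165, a loss, but smaller than the $459 fixed cost the firm would lose by shutting down.

Produce at q = 7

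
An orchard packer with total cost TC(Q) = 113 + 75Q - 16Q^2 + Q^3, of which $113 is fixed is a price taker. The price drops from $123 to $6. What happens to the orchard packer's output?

Output falls from 12 to 0 (the firm shuts down)

AVC = 75 - 16Q + Q^2, minimized at Q = 8 where min AVC = $11. MC = 75 - 32Q + 3Q^2.
At P = $123 ≥ min AVC, set P = MC on the rising branch: Q = 12.
At P = $6 < min AVC = $11, price no longer covers variable cost at any output, so the firm shuts down: Q = 0.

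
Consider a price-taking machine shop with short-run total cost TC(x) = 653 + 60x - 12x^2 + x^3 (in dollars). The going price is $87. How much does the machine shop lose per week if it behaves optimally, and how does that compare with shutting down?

AVC = 60 - 12x + x^2; min AVC = $24 at x = 6. Since P = $87 ≥ min AVC, the firm produces.
MC = 60 - 24x + 3x^2. Setting P = MC and taking the root on the rising branch gives x* = 9.
TR = 87·9 = 783. TC = 653 + 297 = 950. Profit = 783 − 950 = -$167.
By producing, the firm covers all variable cost plus $486 of fixed cost; shutting down would lose the full $653.

Profit = -$167 at x = 9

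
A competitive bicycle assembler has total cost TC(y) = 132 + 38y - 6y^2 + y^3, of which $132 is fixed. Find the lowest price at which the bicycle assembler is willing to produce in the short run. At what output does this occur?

The firm shuts down when price falls below the minimum of average variable cost. AVC = VC/y = 38 - 6y + y^2.
dAVC/dy = -6 + 2y = 0 gives y = 3. min AVC = 38 - 6·3 + 3^2 = 29.
For P < $29 the firm produces nothing.

$29 per unit, at y = 3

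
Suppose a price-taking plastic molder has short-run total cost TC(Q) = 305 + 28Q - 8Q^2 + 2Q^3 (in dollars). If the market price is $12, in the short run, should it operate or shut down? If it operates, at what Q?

Strip out fixed cost: VC = 28Q - 8Q^2 + 2Q^3. Then AVC = 28 - 8Q + 2Q^2 and MC = 28 - 16Q + 6Q^2.
AVC is minimized where dAVC/dQ = -8 + 4Q = 0, at Q = 2; min AVC = 28 - 8·2 + 2·2^2 = $20.
P = $12 lies below min AVC = $20; no output level covers variable cost.
The firm minimizes its loss by shutting down and losing only its fixed cost of $305.

Shut down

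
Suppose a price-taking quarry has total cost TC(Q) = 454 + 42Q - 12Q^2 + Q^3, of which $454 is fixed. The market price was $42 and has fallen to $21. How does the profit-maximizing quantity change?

AVC = 42 - 12Q + Q^2, minimized at Q = 6 where min AVC = $6. MC = 42 - 24Q + 3Q^2.
With P = $42 above the shutdown price, P = MC gives Q = 8.
At P = $21 ≥ min AVC, set P = MC: Q = 7. The firm stays open but cuts output.

Output falls from 8 to 7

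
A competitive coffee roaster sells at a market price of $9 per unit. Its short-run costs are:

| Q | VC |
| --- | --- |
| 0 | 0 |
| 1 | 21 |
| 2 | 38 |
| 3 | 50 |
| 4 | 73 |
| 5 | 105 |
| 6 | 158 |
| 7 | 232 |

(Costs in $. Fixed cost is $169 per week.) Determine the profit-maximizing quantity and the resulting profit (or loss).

Compute π = P·Q − TC at each output: Q=0: -169; Q=1: -181; Q=2: -189; Q=3: -192; Q=4: -206; Q=5: -229; Q=6: -273; Q=7: -338.
Profit is highest at Q = 0. Equivalently, the lowest AVC in the table is 50/3 ≈ $16.67 at Q = 3, and P = $9 falls below it — price never covers variable cost, so the firm shuts down and loses only its fixed cost.

Q = 0 (shut down); profit = -$169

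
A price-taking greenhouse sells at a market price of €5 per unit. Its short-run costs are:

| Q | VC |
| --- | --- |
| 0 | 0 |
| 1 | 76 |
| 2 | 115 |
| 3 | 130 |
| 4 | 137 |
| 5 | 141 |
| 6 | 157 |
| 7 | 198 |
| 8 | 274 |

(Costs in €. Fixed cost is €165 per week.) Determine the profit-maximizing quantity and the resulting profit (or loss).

Profit at each row (π = 5Q − TC): Q=0: -165; Q=1: -236; Q=2: -270; Q=3: -280; Q=4: -282; Q=5: -281; Q=6: -292; Q=7: -328; Q=8: -399.
Profit is highest at Q = 0. Equivalently, the lowest AVC in the table is 157/6 ≈ €26.17 at Q = 6, and P = €5 falls below it — price never covers variable cost, so the firm shuts down and loses only its fixed cost.

Q = 0 (shut down); profit = -€165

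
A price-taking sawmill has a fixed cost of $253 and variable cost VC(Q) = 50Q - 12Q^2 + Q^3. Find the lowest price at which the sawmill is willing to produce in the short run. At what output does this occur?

Short-run supply begins at min AVC. From VC = 50Q - 12Q^2 + Q^3, AVC = 50 - 12Q + Q^2.
At the minimum of AVC, MC = AVC. MC = 50 - 24Q + 3Q^2; setting MC = AVC gives 2Q^2 - 12Q = 0, so Q = 6. min AVC = 14.
So the shutdown price is $14.

$14 per unit, at Q = 6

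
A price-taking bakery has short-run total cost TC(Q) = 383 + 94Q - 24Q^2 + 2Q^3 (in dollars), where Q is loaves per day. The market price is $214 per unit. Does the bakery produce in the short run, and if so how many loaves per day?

Produce at Q = 10

From TC, MC = TC'(Q) = 94 - 48Q + 6Q^2 and AVC = VC/Q = 94 - 24Q + 2Q^2.
The AVC parabola has its vertex at Q = 24/4 = 6, where AVC = 94 - 24·6 + 2·6^2 = $22.
P = $214 exceeds min AVC = $22, so the firm stays open.
Solving P = MC: -120 - 48Q + 6Q^2 = 0 ⇒ Q = -2 or 10. On the upward-sloping branch, Q* = 10.
Check: AVC at Q = 10 is $54 ≤ P, so revenue covers variable cost.
Profit = P·Q − TC = 214·10 − 923 = $1217.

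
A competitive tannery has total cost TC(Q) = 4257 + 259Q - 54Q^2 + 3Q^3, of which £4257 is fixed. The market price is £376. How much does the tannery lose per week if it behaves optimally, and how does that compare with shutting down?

Profit = -£201 at Q = 13

AVC = 259 - 54Q + 3Q^2; min AVC = £16 at Q = 9. Since P = £376 ≥ min AVC, the firm produces.
MC = 259 - 108Q + 9Q^2. Setting P = MC and taking the root on the rising branch gives Q* = 13.
TR = 376·13 = 4888. TC = 4257 + 832 = 5089. Profit = 4888 − 5089 = -£201.
Shutting down would mean losing the fixed cost of £4257, so operating at a loss of £201 is better by £4056.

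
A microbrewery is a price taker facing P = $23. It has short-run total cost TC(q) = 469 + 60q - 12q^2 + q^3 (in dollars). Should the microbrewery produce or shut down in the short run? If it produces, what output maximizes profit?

Shut down

Variable cost is VC = 60q - 12q^2 + q^3, so AVC = VC/q = 60 - 12q + q^2 and MC = dTC/dq = 60 - 24q + 3q^2.
AVC is minimized where dAVC/dq = -12 + 2q = 0, at q = 6; min AVC = 60 - 12·6 + 6^2 = $24.
With P < min AVC ($23 < $24), every unit sold adds to the loss.
Shutting down limits the loss to fixed cost, $469.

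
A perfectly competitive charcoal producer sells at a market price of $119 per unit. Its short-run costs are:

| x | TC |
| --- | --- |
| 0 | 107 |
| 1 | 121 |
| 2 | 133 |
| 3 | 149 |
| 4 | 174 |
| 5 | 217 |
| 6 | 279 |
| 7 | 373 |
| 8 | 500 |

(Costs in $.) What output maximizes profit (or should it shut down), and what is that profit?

x = 7; profit = $460

Tabulate TR − TC: x=0: -107; x=1: -2; x=2: 105; x=3: 208; x=4: 302; x=5: 378; x=6: 435; x=7: 460; x=8: 452.
Profit is maximized at x = 7. AVC there is 266/7 = $38 ≤ P, so producing beats shutting down (which would give -$107).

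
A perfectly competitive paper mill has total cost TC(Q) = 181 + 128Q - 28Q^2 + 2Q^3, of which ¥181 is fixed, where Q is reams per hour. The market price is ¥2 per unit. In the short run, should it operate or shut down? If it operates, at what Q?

Variable cost is VC = 128Q - 28Q^2 + 2Q^3, so AVC = VC/Q = 128 - 28Q + 2Q^2 and MC = dTC/dQ = 128 - 56Q + 6Q^2.
AVC is minimized where dAVC/dQ = -28 + 4Q = 0, at Q = 7; min AVC = 128 - 28·7 + 2·7^2 = ¥30.
Since P = ¥2 < min AVC = ¥30, price fails to cover variable cost at any output.
Shutting down limits the loss to fixed cost, ¥181.

Shut down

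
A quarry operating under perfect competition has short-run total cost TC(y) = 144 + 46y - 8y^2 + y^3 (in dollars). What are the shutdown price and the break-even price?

Shutdown price = min AVC. AVC = 46 - 8y + y^2, with vertex at y = 4 and minimum $30.
ATC = 144/y + 46 - 8y + y^2. Setting dATC/dy = −144/y^2 − 8 + 2y = 0 gives y = 6 (since 2·6^3 − 8·6^2 = 144).
min ATC = 144/6 + 46 − 8·6 + 6^2 = $58. That is the break-even price.
Between these two prices the firm operates at a loss; above $58 it earns a profit.

Shutdown price = $30; break-even price = $58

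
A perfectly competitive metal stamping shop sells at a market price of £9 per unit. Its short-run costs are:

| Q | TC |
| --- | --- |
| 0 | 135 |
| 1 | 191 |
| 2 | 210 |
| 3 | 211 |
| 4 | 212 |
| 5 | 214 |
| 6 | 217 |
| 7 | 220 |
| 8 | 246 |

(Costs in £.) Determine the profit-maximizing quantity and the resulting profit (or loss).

Tabulate TR − TC: Q=0: -135; Q=1: -182; Q=2: -192; Q=3: -184; Q=4: -176; Q=5: -169; Q=6: -163; Q=7: -157; Q=8: -174.
Profit is highest at Q = 0. Equivalently, the lowest AVC in the table is 85/7 ≈ £12.14 at Q = 7, and P = £9 falls below it — price never covers variable cost, so the firm shuts down and loses only its fixed cost.

Q = 0 (shut down); profit = -£135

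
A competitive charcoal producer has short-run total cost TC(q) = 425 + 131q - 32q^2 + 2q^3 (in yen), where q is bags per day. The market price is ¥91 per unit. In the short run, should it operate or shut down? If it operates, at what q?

From TC, MC = TC'(q) = 131 - 64q + 6q^2 and AVC = VC/q = 131 - 32q + 2q^2.
AVC is minimized where dAVC/dq = -32 + 4q = 0, at q = 8; min AVC = 131 - 32·8 + 2·8^2 = ¥3.
Since P = ¥91 ≥ min AVC = ¥3, price covers variable cost and the firm should produce.
P = MC gives 40 - 64q + 6q^2 = 0, with roots 2/3 and 10. Take the larger (rising MC): q* = 10.
Check: AVC at q = 10 is ¥11 ≤ P, so revenue covers variable cost.
Profit = P·q − TC = 91·10 − 535 = ¥375.

Produce at q = 10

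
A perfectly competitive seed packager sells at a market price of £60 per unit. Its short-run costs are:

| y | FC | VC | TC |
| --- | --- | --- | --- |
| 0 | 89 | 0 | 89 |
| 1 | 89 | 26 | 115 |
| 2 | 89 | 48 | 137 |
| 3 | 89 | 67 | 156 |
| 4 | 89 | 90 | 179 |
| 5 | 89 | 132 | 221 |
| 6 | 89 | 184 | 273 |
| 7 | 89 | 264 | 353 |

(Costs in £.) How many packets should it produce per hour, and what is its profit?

Compute π = P·y − TC at each output: y=0: -89; y=1: -55; y=2: -17; y=3: 24; y=4: 61; y=5: 79; y=6: 87; y=7: 67.
Profit is maximized at y = 6. AVC there is 184/6 = £30.67 ≤ P, so producing beats shutting down (which would give -£89).

y = 6; profit = £87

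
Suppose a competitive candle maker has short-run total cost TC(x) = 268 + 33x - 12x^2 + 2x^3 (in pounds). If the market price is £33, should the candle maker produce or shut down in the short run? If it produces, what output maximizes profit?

Produce at x = 4

From TC, MC = TC'(x) = 33 - 24x + 6x^2 and AVC = VC/x = 33 - 12x + 2x^2.
AVC is minimized where dAVC/dx = -12 + 4x = 0, at x = 3; min AVC = 33 - 12·3 + 2·3^2 = £15.
Since P = £33 ≥ min AVC = £15, price covers variable cost and the firm should produce.
P = MC gives -24x + 6x^2 = 0, with roots 0 and 4. Take the larger (rising MC): x* = 4.
Check: AVC at x = 4 is £17 ≤ P, so revenue covers variable cost.
Profit = P·x − TC = 33·4 − 336 = -£204, a loss, but smaller than the £268 fixed cost the firm would lose by shutting down.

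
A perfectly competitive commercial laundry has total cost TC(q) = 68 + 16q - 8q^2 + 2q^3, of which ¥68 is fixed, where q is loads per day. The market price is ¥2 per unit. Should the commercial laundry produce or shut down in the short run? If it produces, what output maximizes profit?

From TC, MC = TC'(q) = 16 - 16q + 6q^2 and AVC = VC/q = 16 - 8q + 2q^2.
AVC hits its minimum where MC = AVC, at q = 2, giving min AVC = 16 - 8·2 + 2·2^2 = ¥8.
Since P = ¥2 < min AVC = ¥8, price fails to cover variable cost at any output.
Shutting down limits the loss to fixed cost, ¥68.

Shut down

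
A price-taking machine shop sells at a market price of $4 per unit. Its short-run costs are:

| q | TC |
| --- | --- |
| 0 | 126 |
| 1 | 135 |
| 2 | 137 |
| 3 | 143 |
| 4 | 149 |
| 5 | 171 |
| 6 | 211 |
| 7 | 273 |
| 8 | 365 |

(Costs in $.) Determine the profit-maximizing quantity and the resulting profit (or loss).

q = 0 (shut down); profit = -$126

Compute π = P·q − TC at each output: q=0: -126; q=1: -131; q=2: -129; q=3: -131; q=4: -133; q=5: -151; q=6: -187; q=7: -245; q=8: -333.
Profit is highest at q = 0. Equivalently, the lowest AVC in the table is 11/2 ≈ $5.50 at q = 2, and P = $4 falls below it — price never covers variable cost, so the firm shuts down and loses only its fixed cost.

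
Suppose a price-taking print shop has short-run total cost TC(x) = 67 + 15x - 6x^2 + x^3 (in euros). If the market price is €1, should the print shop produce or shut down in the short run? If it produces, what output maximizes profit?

Shut down

Variable cost is VC = 15x - 6x^2 + x^3, so AVC = VC/x = 15 - 6x + x^2 and MC = dTC/dx = 15 - 12x + 3x^2.
AVC hits its minimum where MC = AVC, at x = 3, giving min AVC = 15 - 6·3 + 3^2 = €6.
With P < min AVC (€1 < €6), every unit sold adds to the loss.
Shutting down limits the loss to fixed cost, €67.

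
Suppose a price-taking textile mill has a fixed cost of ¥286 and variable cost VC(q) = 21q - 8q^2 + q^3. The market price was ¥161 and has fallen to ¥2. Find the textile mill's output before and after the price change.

Output falls from 10 to 0 (the firm shuts down)

AVC = 21 - 8q + q^2, minimized at q = 4 where min AVC = ¥5. MC = 21 - 16q + 3q^2.
With P = ¥161 above the shutdown price, P = MC gives q = 10.
At P = ¥2 < min AVC = ¥5, price no longer covers variable cost at any output, so the firm shuts down: q = 0.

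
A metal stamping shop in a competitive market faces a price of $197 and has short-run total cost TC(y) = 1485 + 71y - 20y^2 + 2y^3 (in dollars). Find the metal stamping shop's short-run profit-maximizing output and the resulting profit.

Profit = -$189 at y = 9

AVC = 71 - 20y + 2y^2 has its minimum $21 at y = 5; price $197 clears that bar, so the firm operates.
MC = 71 - 40y + 6y^2. Setting P = MC and taking the root on the rising branch gives y* = 9.
TR = 197·9 = 1773. TC = 1485 + 477 = 1962. Profit = 1773 − 1962 = -$189.
Shutting down would mean losing the fixed cost of $1485, so operating at a loss of $189 is better by $1296.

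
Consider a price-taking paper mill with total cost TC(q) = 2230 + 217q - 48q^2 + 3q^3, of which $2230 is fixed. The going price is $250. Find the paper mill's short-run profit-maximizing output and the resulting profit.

Profit = -$52 at q = 11

AVC = 217 - 48q + 3q^2 has its minimum $25 at q = 8; price $250 clears that bar, so the firm operates.
With MC = 217 - 96q + 9q^2, P = MC on the upward-sloping part at q* = 11.
TR = 250·11 = 2750. TC = 2230 + 572 = 2802. Profit = 2750 − 2802 = -$52.
Shutting down would mean losing the fixed cost of $2230, so operating at a loss of $52 is better by $2178.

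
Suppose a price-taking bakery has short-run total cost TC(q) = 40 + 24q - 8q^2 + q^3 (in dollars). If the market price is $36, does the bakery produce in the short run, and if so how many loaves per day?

Produce at q = 6

Variable cost is VC = 24q - 8q^2 + q^3, so AVC = VC/q = 24 - 8q + q^2 and MC = dTC/dq = 24 - 16q + 3q^2.
The AVC parabola has its vertex at q = 8/2 = 4, where AVC = 24 - 8·4 + 4^2 = $8.
P = $36 exceeds min AVC = $8, so the firm stays open.
Set P = MC: 36 = 24 - 16q + 3q^2 → -12 - 16q + 3q^2 = 0. The roots are q = -2/3 and q = 6; the profit-maximizing output is on the rising part of MC, so q* = 6.
Check: AVC at q = 6 is $12 ≤ P, so revenue covers variable cost.
Profit = P·q − TC = 36·6 − 112 = $104.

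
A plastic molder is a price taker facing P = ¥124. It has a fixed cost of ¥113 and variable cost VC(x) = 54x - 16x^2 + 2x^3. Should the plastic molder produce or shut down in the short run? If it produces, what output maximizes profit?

Strip out fixed cost: VC = 54x - 16x^2 + 2x^3. Then AVC = 54 - 16x + 2x^2 and MC = 54 - 32x + 6x^2.
The AVC parabola has its vertex at x = 16/4 = 4, where AVC = 54 - 16·4 + 2·4^2 = ¥22.
P = ¥124 exceeds min AVC = ¥22, so the firm stays open.
Solving P = MC: -70 - 32x + 6x^2 = 0 ⇒ x = -5/3 or 7. On the upward-sloping branch, x* = 7.
Check: AVC at x = 7 is ¥40 ≤ P, so revenue covers variable cost.
Profit = P·x − TC = 124·7 − 393 = ¥475.

Produce at x = 7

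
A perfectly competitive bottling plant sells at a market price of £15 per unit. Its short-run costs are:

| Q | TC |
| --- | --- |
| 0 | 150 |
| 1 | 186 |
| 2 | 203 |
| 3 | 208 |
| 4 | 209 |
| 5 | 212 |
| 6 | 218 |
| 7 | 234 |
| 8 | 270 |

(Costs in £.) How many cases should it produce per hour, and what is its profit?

Tabulate TR − TC: Q=0: -150; Q=1: -171; Q=2: -173; Q=3: -163; Q=4: -149; Q=5: -137; Q=6: -128; Q=7: -129; Q=8: -150.
Profit is maximized at Q = 6. AVC there is 68/6 = £11.33 ≤ P, so producing beats shutting down (which would give -£150).

Q = 6; profit = -£128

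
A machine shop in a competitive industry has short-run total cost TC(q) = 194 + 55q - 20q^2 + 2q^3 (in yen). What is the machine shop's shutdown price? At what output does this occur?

Short-run supply begins at min AVC. From VC = 55q - 20q^2 + 2q^3, AVC = 55 - 20q + 2q^2.
At the minimum of AVC, MC = AVC. MC = 55 - 40q + 6q^2; setting MC = AVC gives 4q^2 - 20q = 0, so q = 5. min AVC = 5.
For P < ¥5 the firm produces nothing.

¥5 per unit, at q = 5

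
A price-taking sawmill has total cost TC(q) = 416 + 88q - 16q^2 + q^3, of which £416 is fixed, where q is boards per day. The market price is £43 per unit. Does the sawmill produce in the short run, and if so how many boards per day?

From TC, MC = TC'(q) = 88 - 32q + 3q^2 and AVC = VC/q = 88 - 16q + q^2.
AVC hits its minimum where MC = AVC, at q = 8, giving min AVC = 88 - 16·8 + 8^2 = £24.
Because £43 ≥ £24, revenue can cover variable cost; the firm operates.
Solving P = MC: 45 - 32q + 3q^2 = 0 ⇒ q = 5/3 or 9. On the upward-sloping branch, q* = 9.
Check: AVC at q = 9 is £25 ≤ P, so revenue covers variable cost.
Profit = P·q − TC = 43·9 − 641 = -£254, a loss, but smaller than the £416 fixed cost the firm would lose by shutting down.

Produce at q = 9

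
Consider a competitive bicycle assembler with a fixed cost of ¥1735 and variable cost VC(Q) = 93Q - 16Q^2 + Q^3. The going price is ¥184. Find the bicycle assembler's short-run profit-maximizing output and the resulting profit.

Profit = -¥45 at Q = 13

AVC = 93 - 16Q + Q^2; min AVC = ¥29 at Q = 8. Since P = ¥184 ≥ min AVC, the firm produces.
With MC = 93 - 32Q + 3Q^2, P = MC on the upward-sloping part at Q* = 13.
TR = 184·13 = 2392. TC = 1735 + 702 = 2437. Profit = 2392 − 2437 = -¥45.
Shutting down would mean losing the fixed cost of ¥1735, so operating at a loss of ¥45 is better by ¥1690.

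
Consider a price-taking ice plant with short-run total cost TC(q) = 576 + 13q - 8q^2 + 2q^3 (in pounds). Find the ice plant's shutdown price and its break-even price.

AVC = 13 - 8q + 2q^2; minimized at q = 2, giving min AVC = £5. That is the shutdown price.
ATC = 576/q + 13 - 8q + 2q^2. Setting dATC/dq = −576/q^2 − 8 + 4q = 0 gives q = 6 (since 4·6^3 − 8·6^2 = 576).
min ATC = 576/6 + 13 − 8·6 + 2·6^2 = £133. That is the break-even price.
Between these two prices the firm operates at a loss; above £133 it earns a profit.

Shutdown price = £5; break-even price = £133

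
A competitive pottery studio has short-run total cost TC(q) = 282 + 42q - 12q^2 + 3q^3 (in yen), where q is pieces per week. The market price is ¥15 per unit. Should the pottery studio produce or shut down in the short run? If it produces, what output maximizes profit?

From TC, MC = TC'(q) = 42 - 24q + 9q^2 and AVC = VC/q = 42 - 12q + 3q^2.
AVC is minimized where dAVC/dq = -12 + 6q = 0, at q = 2; min AVC = 42 - 12·2 + 3·2^2 = ¥30.
Since P = ¥15 < min AVC = ¥30, price fails to cover variable cost at any output.
Shutting down limits the loss to fixed cost, ¥282.

Shut down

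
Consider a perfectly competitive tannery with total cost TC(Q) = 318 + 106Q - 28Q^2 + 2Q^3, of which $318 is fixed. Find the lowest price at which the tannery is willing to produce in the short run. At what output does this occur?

The firm shuts down when price falls below the minimum of average variable cost. AVC = VC/Q = 106 - 28Q + 2Q^2.
At the minimum of AVC, MC = AVC. MC = 106 - 56Q + 6Q^2; setting MC = AVC gives 4Q^2 - 28Q = 0, so Q = 7. min AVC = 8.
So the shutdown price is $8.

$8 per unit, at Q = 7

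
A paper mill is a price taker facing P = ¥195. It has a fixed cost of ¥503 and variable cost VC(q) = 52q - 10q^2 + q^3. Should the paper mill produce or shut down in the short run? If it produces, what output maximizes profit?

Produce at q = 11

Strip out fixed cost: VC = 52q - 10q^2 + q^3. Then AVC = 52 - 10q + q^2 and MC = 52 - 20q + 3q^2.
The AVC parabola has its vertex at q = 10/2 = 5, where AVC = 52 - 10·5 + 5^2 = ¥27.
P = ¥195 exceeds min AVC = ¥27, so the firm stays open.
P = MC gives -143 - 20q + 3q^2 = 0, with roots -13/3 and 11. Take the larger (rising MC): q* = 11.
Check: AVC at q = 11 is ¥63 ≤ P, so revenue covers variable cost.
Profit = P·q − TC = 195·11 − 1196 = ¥949.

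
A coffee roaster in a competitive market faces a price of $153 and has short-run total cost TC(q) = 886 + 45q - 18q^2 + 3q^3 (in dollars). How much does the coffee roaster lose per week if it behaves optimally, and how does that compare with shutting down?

AVC = 45 - 18q + 3q^2 has its minimum $18 at q = 3; price $153 clears that bar, so the firm operates.
MC = 45 - 36q + 9q^2. Setting P = MC and taking the root on the rising branch gives q* = 6.
TR = 153·6 = 918. TC = 886 + 270 = 1156. Profit = 918 − 1156 = -$238.
By producing, the firm covers all variable cost plus $648 of fixed cost; shutting down would lose the full $886.

Profit = -$238 at q = 6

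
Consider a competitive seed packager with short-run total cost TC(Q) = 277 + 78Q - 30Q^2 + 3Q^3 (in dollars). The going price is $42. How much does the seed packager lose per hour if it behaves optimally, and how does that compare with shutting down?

AVC = 78 - 30Q + 3Q^2 has its minimum $3 at Q = 5; price $42 clears that bar, so the firm operates.
With MC = 78 - 60Q + 9Q^2, P = MC on the upward-sloping part at Q* = 6.
TR = 42·6 = 252. TC = 277 + 36 = 313. Profit = 252 − 313 = -$61.
Shutting down would mean losing the fixed cost of $277, so operating at a loss of $61 is better by $216.

Profit = -$61 at Q = 6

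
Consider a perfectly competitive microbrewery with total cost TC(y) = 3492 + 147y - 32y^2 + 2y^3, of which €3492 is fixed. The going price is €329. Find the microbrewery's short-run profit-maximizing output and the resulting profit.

AVC = 147 - 32y + 2y^2; min AVC = €19 at y = 8. Since P = €329 ≥ min AVC, the firm produces.
MC = 147 - 64y + 6y^2. Setting P = MC and taking the root on the rising branch gives y* = 13.
TR = 329·13 = 4277. TC = 3492 + 897 = 4389. Profit = 4277 − 4389 = -€112.
By producing, the firm covers all variable cost plus €3380 of fixed cost; shutting down would lose the full €3492.

Profit = -€112 at y = 13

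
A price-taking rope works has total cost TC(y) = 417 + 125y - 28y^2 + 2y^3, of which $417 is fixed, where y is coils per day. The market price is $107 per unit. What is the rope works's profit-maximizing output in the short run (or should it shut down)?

Variable cost is VC = 125y - 28y^2 + 2y^3, so AVC = VC/y = 125 - 28y + 2y^2 and MC = dTC/dy = 125 - 56y + 6y^2.
AVC hits its minimum where MC = AVC, at y = 7, giving min AVC = 125 - 28·7 + 2·7^2 = $27.
P = $107 exceeds min AVC = $27, so the firm stays open.
P = MC gives 18 - 56y + 6y^2 = 0, with roots 1/3 and 9. Take the larger (rising MC): y* = 9.
Check: AVC at y = 9 is $35 ≤ P, so revenue covers variable cost.
Profit = P·y − TC = 107·9 − 732 = $231.

Produce at y = 9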